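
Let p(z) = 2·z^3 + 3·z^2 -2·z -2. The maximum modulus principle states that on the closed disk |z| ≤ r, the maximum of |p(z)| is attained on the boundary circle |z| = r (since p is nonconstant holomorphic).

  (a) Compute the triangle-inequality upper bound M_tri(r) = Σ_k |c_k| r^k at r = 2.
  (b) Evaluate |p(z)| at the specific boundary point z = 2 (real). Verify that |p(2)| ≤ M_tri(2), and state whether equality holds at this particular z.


Coefficients: c_0 = -2, c_1 = -2, c_2 = 3, c_3 = 2. Radius r = 2.
Part (a). Triangle bound: M_tri(r) = Σ_k |c_k| r^k
  = |-2|·2^0 + |-2|·2^1 + |3|·2^2 + |2|·2^3
  = 2 + 4 + 12 + 16 = 34.
This bounds M(r) := max_{|z|=r} |p(z)| from above; equality holds iff all terms c_k z^k can be made to align in phase at a single z on |z|=r.
Part (b). At z = 2 (real, on the circle |z| = r):
  p(2) = (-2)·2^0 + (-2)·2^1 + (3)·2^2 + (2)·2^3 = 22.
  |p(2)| = 22.
Check: |p(2)| = 22 ≤ 34 = M_tri(2). ✓ Equality does not hold at z = 2 (the coefficients have mixed signs, so the terms do not all align in phase there).

M_tri(2) = 34; |p(2)| = 22; equality at z=2: no.


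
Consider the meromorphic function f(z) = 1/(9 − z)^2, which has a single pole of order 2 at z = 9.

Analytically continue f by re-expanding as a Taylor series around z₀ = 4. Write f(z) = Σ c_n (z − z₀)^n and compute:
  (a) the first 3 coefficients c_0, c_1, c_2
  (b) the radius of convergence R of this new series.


Let w = z − z₀, so z = z₀ + w.
Then 9 − z = 9 − (z₀ + w) = (9 − z₀) − w = 5 − w.
f(z) = 1/(5 − w)^2 = (1/(5)^2) · (1 − w/(5))^{−2}.
By the binomial series (1−u)^{−2} = Σ_{n≥0} C(n+1, 1) u^n for |u|<1, with u = w/(5):
  c_n = C(n+1, 1) / (5)^(n+2).
  c_0 = 1/(5)^2 = 1/25.
  c_1 = 2/(5)^3 = 2/125.
  c_2 = 3/(5)^4 = 3/625.
The series is valid for |w/d| < 1, i.e. |z − z₀| < |d|.
Radius of convergence: R = |9 − z₀| = |5| = 5 (distance from z₀ to the singularity z = 9).

c_0 = 1/25, c_1 = 2/125, c_2 = 3/625; R = 5.


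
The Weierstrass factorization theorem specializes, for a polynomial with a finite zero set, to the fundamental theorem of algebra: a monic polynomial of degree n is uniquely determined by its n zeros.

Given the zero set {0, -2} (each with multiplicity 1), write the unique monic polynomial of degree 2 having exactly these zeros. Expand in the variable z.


The polynomial is p(z) = ∏_{α ∈ S} (z − α), where S = {0, -2}.
Expanding the product yields: p(z) = z^2 + 2·z.
The resulting polynomial has degree 2 and real coefficients as required.

p(z) = z^2 + 2·z.


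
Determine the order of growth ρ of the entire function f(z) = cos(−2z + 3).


cos(w) is a linear combination of e^{iw} and e^{−iw} (or e^w, e^{−w} in the hyperbolic case), so |cos(w)| ≤ e^{|w|}. With w = −2z + 3, |w| ≤ 2|z| + 3 = 2r + 3 on |z| = r, giving M(r) ≤ e^{2r + 3}, so ρ ≤ 1. On a suitable ray (z = it for sin/cos; z = t for sinh/cosh, t real → ∞), |cos(−2z + 3)| grows like e^{2|t|}/2, so ρ ≥ 1. Hence ρ = 1.
Therefore ρ = 1.

Order ρ = 1.


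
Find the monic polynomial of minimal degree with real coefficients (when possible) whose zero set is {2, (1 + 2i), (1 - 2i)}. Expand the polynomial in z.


The polynomial is p(z) = ∏_{α ∈ S} (z − α), where S = {2, (1 + 2i), (1 - 2i)}.
Expanding the product yields: p(z) = z^3 -4·z^2 + 9·z -10.
Note conjugate pairs combine to real quadratics: (z − (1+2i))(z − (1−2i)) = z² − 2z + 5.
The resulting polynomial has degree 3 and real coefficients as required.

p(z) = z^3 -4·z^2 + 9·z -10.


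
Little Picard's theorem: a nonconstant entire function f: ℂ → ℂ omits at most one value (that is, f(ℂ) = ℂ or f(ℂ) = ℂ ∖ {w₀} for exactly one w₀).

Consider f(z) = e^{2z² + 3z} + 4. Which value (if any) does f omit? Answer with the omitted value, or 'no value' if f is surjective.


Little Picard bounds the complement of f(ℂ) to at most one point.
The exponent g(z) = 2z² + 3z is a nonconstant polynomial, hence surjective onto ℂ. So e^{g(z)} takes every value in {e^w : w ∈ ℂ} = ℂ ∖ {0}. Adding 4 shifts the range to ℂ ∖ {4}. f omits exactly 4.

Omitted value: 4.


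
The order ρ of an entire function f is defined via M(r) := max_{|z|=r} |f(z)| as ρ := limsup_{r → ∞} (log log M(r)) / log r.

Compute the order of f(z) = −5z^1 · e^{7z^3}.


M(r) = max_{|z|=r} |-5|·|z|^1·|e^{7z^3}| = 5·r^1 · e^{7r^3} (the factors attain their maxima compatibly on |z|=r). Then log M(r) = log 5 + 1·log r + 7r^3, dominated by the last term, so log log M(r) ~ 3·log r. The polynomial factor -5z^1 contributes only a log r term and does not affect the order. ρ = 3.
Therefore ρ = 3.

Order ρ = 3.


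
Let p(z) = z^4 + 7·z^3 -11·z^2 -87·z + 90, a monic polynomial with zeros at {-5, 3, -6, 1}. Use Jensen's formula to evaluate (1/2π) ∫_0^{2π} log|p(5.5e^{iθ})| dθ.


Zeros: -6, -5, 1, 3; r = 5.5.
Inside |z| < r: -5, 1, 3. Outside (|z| ≥ r): -6.
p(0) = 90, so log|p(0)| = log(90) = 4.4998.
Apply Jensen: I(r) = log|p(0)| + Σ_k log(r/|z_k|), summed over zeros inside |z| < r.
  log(r/|z_k|) for z_k = -5: log(5.5/5) = 0.0953
  log(r/|z_k|) for z_k = 3: log(5.5/3) = 0.6061
  log(r/|z_k|) for z_k = 1: log(5.5/1) = 1.7047
  Outside zeros (-6) contribute nothing to the Jensen sum.
Sum over inside zeros: 2.4062.
I(r) = log|p(0)| + (inside sum) = 4.4998 + 2.4062 = 6.9060.
Note: since some zeros are outside |z| ≤ r, the simplified n·log(r) form does NOT apply — only the inside zeros contribute.

I(r) ≈ 6.9060.


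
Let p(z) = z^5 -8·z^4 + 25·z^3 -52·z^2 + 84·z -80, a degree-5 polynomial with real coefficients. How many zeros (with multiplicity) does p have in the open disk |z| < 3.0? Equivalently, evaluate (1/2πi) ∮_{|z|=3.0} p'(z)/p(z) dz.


The zeros of p are: (0 + 2i), (0 - 2i), (2 + 1i), (2 - 1i), 4.
Their magnitudes are: 2, 2, 2.236, 2.236, 4.
Zeros with |z| < R = 3.0: (0 + 2i), (0 - 2i), (2 + 1i), (2 - 1i).
Count = 4.
By the argument principle, (1/2πi) ∮_{|z|=R} p'(z)/p(z) dz equals exactly this count.

Number of zeros inside |z| < 3.0: 4.


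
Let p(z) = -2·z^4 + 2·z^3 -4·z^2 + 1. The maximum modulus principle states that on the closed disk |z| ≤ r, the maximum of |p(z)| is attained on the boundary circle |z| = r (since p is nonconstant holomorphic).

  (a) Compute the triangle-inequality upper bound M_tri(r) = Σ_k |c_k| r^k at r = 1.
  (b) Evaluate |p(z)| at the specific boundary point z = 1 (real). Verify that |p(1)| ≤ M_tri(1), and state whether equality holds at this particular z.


Coefficients: c_0 = 1, c_1 = 0, c_2 = -4, c_3 = 2, c_4 = -2. Radius r = 1.
Part (a). Triangle bound: M_tri(r) = Σ_k |c_k| r^k
  = |1|·1^0 + |0|·1^1 + |-4|·1^2 + |2|·1^3 + |-2|·1^4
  = 1 + 0 + 4 + 2 + 2 = 9.
This bounds M(r) := max_{|z|=r} |p(z)| from above; equality holds iff all terms c_k z^k can be made to align in phase at a single z on |z|=r.
Part (b). At z = 1 (real, on the circle |z| = r):
  p(1) = (1)·1^0 + (0)·1^1 + (-4)·1^2 + (2)·1^3 + (-2)·1^4 = -3.
  |p(1)| = 3.
Check: |p(1)| = 3 ≤ 9 = M_tri(1). ✓ Equality does not hold at z = 1 (the coefficients have mixed signs, so the terms do not all align in phase there).

M_tri(1) = 9; |p(1)| = 3; equality at z=1: no.


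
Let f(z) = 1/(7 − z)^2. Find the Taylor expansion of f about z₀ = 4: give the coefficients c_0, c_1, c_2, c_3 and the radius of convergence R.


Let w = z − z₀, so z = z₀ + w.
Then 7 − z = 7 − (z₀ + w) = (7 − z₀) − w = 3 − w.
f(z) = 1/(3 − w)^2 = (1/(3)^2) · (1 − w/(3))^{−2}.
By the binomial series (1−u)^{−2} = Σ_{n≥0} C(n+1, 1) u^n for |u|<1, with u = w/(3):
  c_n = C(n+1, 1) / (3)^(n+2).
  c_0 = 1/(3)^2 = 1/9.
  c_1 = 2/(3)^3 = 2/27.
  c_2 = 3/(3)^4 = 1/27.
  c_3 = 4/(3)^5 = 4/243.
The series is valid for |w/d| < 1, i.e. |z − z₀| < |d|.
Radius of convergence: R = |7 − z₀| = |3| = 3 (distance from z₀ to the singularity z = 7).

c_0 = 1/9, c_1 = 2/27, c_2 = 1/27, c_3 = 4/243; R = 3.


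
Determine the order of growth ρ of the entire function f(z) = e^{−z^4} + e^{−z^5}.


Each summand is entire of order 4 and 5 respectively (as in the single-exponential case). The order of a sum is at most the max of the orders, so ρ ≤ 5. For the lower bound: on |z|=r choose arg z so that -1z^5 is real positive; then |e^{-1z^5}| = e^{1r^5} while |e^{-1z^4}| ≤ e^{1r^4} = o(e^{1r^5}). So |f| ≥ e^{1r^5}(1 − o(1)) and ρ ≥ 5. Hence ρ = max(4, 5) = 5.
Therefore ρ = 5.

Order ρ = 5.


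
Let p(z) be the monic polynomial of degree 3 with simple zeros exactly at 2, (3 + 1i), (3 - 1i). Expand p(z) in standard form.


The polynomial is p(z) = ∏_{α ∈ S} (z − α), where S = {2, (3 + 1i), (3 - 1i)}.
Expanding the product yields: p(z) = z^3 -8·z^2 + 22·z -20.
Note conjugate pairs combine to real quadratics: (z − (3+1i))(z − (3−1i)) = z² − 6z + 10.
The resulting polynomial has degree 3 and real coefficients as required.

p(z) = z^3 -8·z^2 + 22·z -20.


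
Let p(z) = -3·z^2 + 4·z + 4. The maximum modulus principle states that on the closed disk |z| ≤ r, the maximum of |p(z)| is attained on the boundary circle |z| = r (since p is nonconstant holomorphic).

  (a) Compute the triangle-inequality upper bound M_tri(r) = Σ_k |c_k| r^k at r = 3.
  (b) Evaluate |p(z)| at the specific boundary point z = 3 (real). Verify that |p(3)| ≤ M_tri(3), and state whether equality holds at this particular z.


Coefficients: c_0 = 4, c_1 = 4, c_2 = -3. Radius r = 3.
Part (a). Triangle bound: M_tri(r) = Σ_k |c_k| r^k
  = |4|·3^0 + |4|·3^1 + |-3|·3^2
  = 4 + 12 + 27 = 43.
This bounds M(r) := max_{|z|=r} |p(z)| from above; equality holds iff all terms c_k z^k can be made to align in phase at a single z on |z|=r.
Part (b). At z = 3 (real, on the circle |z| = r):
  p(3) = (4)·3^0 + (4)·3^1 + (-3)·3^2 = -11.
  |p(3)| = 11.
Check: |p(3)| = 11 ≤ 43 = M_tri(3). ✓ Equality does not hold at z = 3 (the coefficients have mixed signs, so the terms do not all align in phase there).

M_tri(3) = 43; |p(3)| = 11; equality at z=3: no.


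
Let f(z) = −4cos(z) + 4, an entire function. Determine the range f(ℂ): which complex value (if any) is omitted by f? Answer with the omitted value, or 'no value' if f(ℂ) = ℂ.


Little Picard bounds the complement of f(ℂ) to at most one point.
cos is entire and surjective onto ℂ: for every w ∈ ℂ, cos(ζ) = w has a solution ζ ∈ ℂ (e.g., via the complex inverse arccos). With ζ = z this gives z = ζ/(1). Then -4·cos(z) takes every value in -4·ℂ = ℂ, and adding 4 is a bijection of ℂ. So f is surjective and omits no value. (Note: only on the real line is cos bounded by [−1, 1].)

Omitted value: no value.


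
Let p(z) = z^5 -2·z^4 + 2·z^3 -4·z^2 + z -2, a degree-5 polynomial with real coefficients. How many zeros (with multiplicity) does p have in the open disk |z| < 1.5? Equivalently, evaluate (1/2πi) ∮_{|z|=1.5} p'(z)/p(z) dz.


The zeros of p are: (0 + 1i), (0 - 1i), 2, (0 + 1i), (0 - 1i).
Their magnitudes are: 1, 1, 2, 1, 1.
Zeros with |z| < R = 1.5: (0 + 1i), (0 - 1i), (0 + 1i), (0 - 1i).
Count = 4.
By the argument principle, (1/2πi) ∮_{|z|=R} p'(z)/p(z) dz equals exactly this count.

Number of zeros inside |z| < 1.5: 4.


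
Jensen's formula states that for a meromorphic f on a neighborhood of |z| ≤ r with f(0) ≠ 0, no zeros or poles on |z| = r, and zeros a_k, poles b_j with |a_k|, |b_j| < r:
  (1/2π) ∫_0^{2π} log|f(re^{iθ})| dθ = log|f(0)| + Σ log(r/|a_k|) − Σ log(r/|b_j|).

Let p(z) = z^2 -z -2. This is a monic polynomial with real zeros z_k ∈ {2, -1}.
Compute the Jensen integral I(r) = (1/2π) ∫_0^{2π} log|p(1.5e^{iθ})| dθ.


Zeros: -1, 2; r = 1.5.
Inside |z| < r: -1. Outside (|z| ≥ r): 2.
p(0) = -2, so log|p(0)| = log(2) = 0.6931.
Apply Jensen: I(r) = log|p(0)| + Σ_k log(r/|z_k|), summed over zeros inside |z| < r.
  log(r/|z_k|) for z_k = -1: log(1.5/1) = 0.4055
  Outside zeros (2) contribute nothing to the Jensen sum.
Sum over inside zeros: 0.4055.
I(r) = log|p(0)| + (inside sum) = 0.6931 + 0.4055 = 1.0986.
Note: since some zeros are outside |z| ≤ r, the simplified n·log(r) form does NOT apply — only the inside zeros contribute.

I(r) ≈ 1.0986.


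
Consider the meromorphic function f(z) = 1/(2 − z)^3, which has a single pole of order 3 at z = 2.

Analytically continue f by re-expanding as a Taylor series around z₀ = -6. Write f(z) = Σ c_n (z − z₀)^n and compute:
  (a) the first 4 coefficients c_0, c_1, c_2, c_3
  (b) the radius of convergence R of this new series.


Let w = z − z₀, so z = z₀ + w.
Then 2 − z = 2 − (z₀ + w) = (2 − z₀) − w = 8 − w.
f(z) = 1/(8 − w)^3 = (1/(8)^3) · (1 − w/(8))^{−3}.
By the binomial series (1−u)^{−3} = Σ_{n≥0} C(n+2, 2) u^n for |u|<1, with u = w/(8):
  c_n = C(n+2, 2) / (8)^(n+3).
  c_0 = 1/(8)^3 = 1/512.
  c_1 = 3/(8)^4 = 3/4096.
  c_2 = 6/(8)^5 = 3/16384.
  c_3 = 10/(8)^6 = 5/131072.
The series is valid for |w/d| < 1, i.e. |z − z₀| < |d|.
Radius of convergence: R = |2 − z₀| = |8| = 8 (distance from z₀ to the singularity z = 2).

c_0 = 1/512, c_1 = 3/4096, c_2 = 3/16384, c_3 = 5/131072; R = 8.


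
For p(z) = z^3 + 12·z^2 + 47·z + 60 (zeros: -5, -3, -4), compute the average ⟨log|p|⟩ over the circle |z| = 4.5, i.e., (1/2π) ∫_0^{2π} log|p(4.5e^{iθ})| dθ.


Zeros: -5, -4, -3; r = 4.5.
Inside |z| < r: -4, -3. Outside (|z| ≥ r): -5.
p(0) = 60, so log|p(0)| = log(60) = 4.0943.
Apply Jensen: I(r) = log|p(0)| + Σ_k log(r/|z_k|), summed over zeros inside |z| < r.
  log(r/|z_k|) for z_k = -3: log(4.5/3) = 0.4055
  log(r/|z_k|) for z_k = -4: log(4.5/4) = 0.1178
  Outside zeros (-5) contribute nothing to the Jensen sum.
Sum over inside zeros: 0.5232.
I(r) = log|p(0)| + (inside sum) = 4.0943 + 0.5232 = 4.6176.
Note: since some zeros are outside |z| ≤ r, the simplified n·log(r) form does NOT apply — only the inside zeros contribute.

I(r) ≈ 4.6176.


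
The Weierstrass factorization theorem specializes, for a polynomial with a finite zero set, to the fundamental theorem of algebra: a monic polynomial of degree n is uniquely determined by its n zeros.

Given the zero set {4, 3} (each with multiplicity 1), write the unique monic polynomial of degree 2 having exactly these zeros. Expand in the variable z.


The polynomial is p(z) = ∏_{α ∈ S} (z − α), where S = {4, 3}.
Expanding the product yields: p(z) = z^2 -7·z + 12.
The resulting polynomial has degree 2 and real coefficients as required.

p(z) = z^2 -7·z + 12.


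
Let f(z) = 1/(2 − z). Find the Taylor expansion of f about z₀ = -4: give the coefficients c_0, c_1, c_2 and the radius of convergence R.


Let w = z − z₀, so z = z₀ + w.
Then 2 − z = 2 − (z₀ + w) = (2 − z₀) − w = 6 − w.
f(z) = 1/(6 − w) = (1/(6)) · 1/(1 − w/(6)) = Σ_{n≥0} w^n / (6)^(n+1).
So c_n = 1/(6)^(n+1):
  c_0 = 1/(6)^1 = 1/6.
  c_1 = 1/(6)^2 = 1/36.
  c_2 = 1/(6)^3 = 1/216.
The series is valid for |w/d| < 1, i.e. |z − z₀| < |d|.
Radius of convergence: R = |2 − z₀| = |6| = 6 (distance from z₀ to the singularity z = 2).

c_0 = 1/6, c_1 = 1/36, c_2 = 1/216; R = 6.


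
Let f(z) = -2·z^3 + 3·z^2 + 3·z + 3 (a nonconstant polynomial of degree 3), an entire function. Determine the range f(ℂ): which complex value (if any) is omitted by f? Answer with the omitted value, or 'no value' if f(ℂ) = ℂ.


Little Picard bounds the complement of f(ℂ) to at most one point.
For every w ∈ ℂ, the equation p(z) − w = 0 is a nonconstant polynomial in z and hence has at least one root by the fundamental theorem of algebra. So p is surjective onto ℂ, omitting no value.

Omitted value: no value.


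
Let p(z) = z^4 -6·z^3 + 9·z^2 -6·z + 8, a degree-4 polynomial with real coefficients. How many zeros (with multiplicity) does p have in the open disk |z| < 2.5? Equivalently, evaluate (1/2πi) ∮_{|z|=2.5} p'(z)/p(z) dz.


The zeros of p are: 2, 4, (0 + 1i), (0 - 1i).
Their magnitudes are: 2, 4, 1, 1.
Zeros with |z| < R = 2.5: 2, (0 + 1i), (0 - 1i).
Count = 3.
By the argument principle, (1/2πi) ∮_{|z|=R} p'(z)/p(z) dz equals exactly this count.

Number of zeros inside |z| < 2.5: 3.


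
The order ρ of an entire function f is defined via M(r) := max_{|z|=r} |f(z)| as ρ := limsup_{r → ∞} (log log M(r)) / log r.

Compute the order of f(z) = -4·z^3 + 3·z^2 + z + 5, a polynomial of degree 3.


|f(z)| ≤ Σ|c_k|·r^k = O(r^3) as r → ∞. Polynomial growth is O(e^{r^ε}) for every ε > 0 (since r^3/e^{r^ε} → 0), so ρ ≤ ε for all ε > 0, i.e. ρ = 0. Every nonconstant polynomial has order 0.
Therefore ρ = 0.

Order ρ = 0.


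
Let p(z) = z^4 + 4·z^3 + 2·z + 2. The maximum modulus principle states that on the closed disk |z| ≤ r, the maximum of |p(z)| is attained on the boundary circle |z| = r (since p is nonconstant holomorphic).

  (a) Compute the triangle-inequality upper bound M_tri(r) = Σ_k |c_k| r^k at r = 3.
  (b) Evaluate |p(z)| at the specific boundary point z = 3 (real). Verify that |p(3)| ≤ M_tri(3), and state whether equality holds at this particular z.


Coefficients: c_0 = 2, c_1 = 2, c_2 = 0, c_3 = 4, c_4 = 1. Radius r = 3.
Part (a). Triangle bound: M_tri(r) = Σ_k |c_k| r^k
  = |2|·3^0 + |2|·3^1 + |0|·3^2 + |4|·3^3 + |1|·3^4
  = 2 + 6 + 0 + 108 + 81 = 197.
This bounds M(r) := max_{|z|=r} |p(z)| from above; equality holds iff all terms c_k z^k can be made to align in phase at a single z on |z|=r.
Part (b). At z = 3 (real, on the circle |z| = r):
  p(3) = (2)·3^0 + (2)·3^1 + (0)·3^2 + (4)·3^3 + (1)·3^4 = 197.
  |p(3)| = 197.
Since all nonzero coefficients share the same sign, |p(3)| = 197 = M_tri(3); the triangle bound is attained at z = 3, so in fact M(r) = 197.

M_tri(3) = 197; |p(3)| = 197; equality at z=3: yes.


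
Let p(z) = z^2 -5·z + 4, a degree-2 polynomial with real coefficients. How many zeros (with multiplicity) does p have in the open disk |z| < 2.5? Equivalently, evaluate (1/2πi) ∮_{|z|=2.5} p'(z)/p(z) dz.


The zeros of p are: 4, 1.
Their magnitudes are: 4, 1.
Zeros with |z| < R = 2.5: 1.
Count = 1.
By the argument principle, (1/2πi) ∮_{|z|=R} p'(z)/p(z) dz equals exactly this count.

Number of zeros inside |z| < 2.5: 1.


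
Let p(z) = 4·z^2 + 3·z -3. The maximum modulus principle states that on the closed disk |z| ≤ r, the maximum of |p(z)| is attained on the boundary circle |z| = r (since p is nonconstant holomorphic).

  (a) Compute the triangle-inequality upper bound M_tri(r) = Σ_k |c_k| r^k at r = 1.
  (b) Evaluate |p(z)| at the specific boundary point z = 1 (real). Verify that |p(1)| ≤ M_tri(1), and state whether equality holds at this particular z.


Coefficients: c_0 = -3, c_1 = 3, c_2 = 4. Radius r = 1.
Part (a). Triangle bound: M_tri(r) = Σ_k |c_k| r^k
  = |-3|·1^0 + |3|·1^1 + |4|·1^2
  = 3 + 3 + 4 = 10.
This bounds M(r) := max_{|z|=r} |p(z)| from above; equality holds iff all terms c_k z^k can be made to align in phase at a single z on |z|=r.
Part (b). At z = 1 (real, on the circle |z| = r):
  p(1) = (-3)·1^0 + (3)·1^1 + (4)·1^2 = 4.
  |p(1)| = 4.
Check: |p(1)| = 4 ≤ 10 = M_tri(1). ✓ Equality does not hold at z = 1 (the coefficients have mixed signs, so the terms do not all align in phase there).

M_tri(1) = 10; |p(1)| = 4; equality at z=1: no.


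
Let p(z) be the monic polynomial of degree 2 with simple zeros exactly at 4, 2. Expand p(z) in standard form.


The polynomial is p(z) = ∏_{α ∈ S} (z − α), where S = {4, 2}.
Expanding the product yields: p(z) = z^2 -6·z + 8.
The resulting polynomial has degree 2 and real coefficients as required.

p(z) = z^2 -6·z + 8.


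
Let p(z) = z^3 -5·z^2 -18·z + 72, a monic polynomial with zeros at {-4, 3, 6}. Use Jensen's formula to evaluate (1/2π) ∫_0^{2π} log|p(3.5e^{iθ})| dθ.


Zeros: -4, 3, 6; r = 3.5.
Inside |z| < r: 3. Outside (|z| ≥ r): -4, 6.
p(0) = 72, so log|p(0)| = log(72) = 4.2767.
Apply Jensen: I(r) = log|p(0)| + Σ_k log(r/|z_k|), summed over zeros inside |z| < r.
  log(r/|z_k|) for z_k = 3: log(3.5/3) = 0.1542
  Outside zeros (-4, 6) contribute nothing to the Jensen sum.
Sum over inside zeros: 0.1542.
I(r) = log|p(0)| + (inside sum) = 4.2767 + 0.1542 = 4.4308.
Note: since some zeros are outside |z| ≤ r, the simplified n·log(r) form does NOT apply — only the inside zeros contribute.

I(r) ≈ 4.4308.


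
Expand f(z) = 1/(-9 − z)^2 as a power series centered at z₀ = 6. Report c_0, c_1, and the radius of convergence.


Let w = z − z₀, so z = z₀ + w.
Then -9 − z = -9 − (z₀ + w) = (-9 − z₀) − w = -15 − w.
f(z) = 1/(-15 − w)^2 = (1/(-15)^2) · (1 − w/(-15))^{−2}.
By the binomial series (1−u)^{−2} = Σ_{n≥0} C(n+1, 1) u^n for |u|<1, with u = w/(-15):
  c_n = C(n+1, 1) / (-15)^(n+2).
  c_0 = 1/(-15)^2 = 1/225.
  c_1 = 2/(-15)^3 = -2/3375.
The series is valid for |w/d| < 1, i.e. |z − z₀| < |d|.
Radius of convergence: R = |-9 − z₀| = |-15| = 15 (distance from z₀ to the singularity z = -9).

c_0 = 1/225, c_1 = -2/3375; R = 15.


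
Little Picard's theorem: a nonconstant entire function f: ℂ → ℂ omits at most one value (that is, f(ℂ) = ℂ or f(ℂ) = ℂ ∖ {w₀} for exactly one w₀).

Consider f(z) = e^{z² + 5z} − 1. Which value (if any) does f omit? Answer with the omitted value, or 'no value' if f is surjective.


Little Picard bounds the complement of f(ℂ) to at most one point.
The exponent g(z) = z² + 5z is a nonconstant polynomial, hence surjective onto ℂ. So e^{g(z)} takes every value in {e^w : w ∈ ℂ} = ℂ ∖ {0}. Adding -1 shifts the range to ℂ ∖ {-1}. f omits exactly -1.

Omitted value: -1.


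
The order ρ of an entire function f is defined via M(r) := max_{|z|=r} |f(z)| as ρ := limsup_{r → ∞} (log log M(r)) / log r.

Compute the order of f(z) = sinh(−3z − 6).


sinh(w) is a linear combination of e^{iw} and e^{−iw} (or e^w, e^{−w} in the hyperbolic case), so |sinh(w)| ≤ e^{|w|}. With w = −3z − 6, |w| ≤ 3|z| + 6 = 3r + 6 on |z| = r, giving M(r) ≤ e^{3r + 6}, so ρ ≤ 1. On a suitable ray (z = it for sin/cos; z = t for sinh/cosh, t real → ∞), |sinh(−3z − 6)| grows like e^{3|t|}/2, so ρ ≥ 1. Hence ρ = 1.
Therefore ρ = 1.

Order ρ = 1.


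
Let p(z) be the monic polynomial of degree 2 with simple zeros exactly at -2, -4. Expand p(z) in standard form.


The polynomial is p(z) = ∏_{α ∈ S} (z − α), where S = {-2, -4}.
Expanding the product yields: p(z) = z^2 + 6·z + 8.
The resulting polynomial has degree 2 and real coefficients as required.

p(z) = z^2 + 6·z + 8.


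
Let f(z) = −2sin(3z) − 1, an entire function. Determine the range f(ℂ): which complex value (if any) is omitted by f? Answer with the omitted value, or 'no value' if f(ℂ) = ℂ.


Little Picard bounds the complement of f(ℂ) to at most one point.
sin is entire and surjective onto ℂ: for every w ∈ ℂ, sin(ζ) = w has a solution ζ ∈ ℂ (e.g., via the complex inverse arcsin). With ζ = 3z this gives z = ζ/(3). Then -2·sin(3z) takes every value in -2·ℂ = ℂ, and adding -1 is a bijection of ℂ. So f is surjective and omits no value. (Note: only on the real line is sin bounded by [−1, 1].)

Omitted value: no value.


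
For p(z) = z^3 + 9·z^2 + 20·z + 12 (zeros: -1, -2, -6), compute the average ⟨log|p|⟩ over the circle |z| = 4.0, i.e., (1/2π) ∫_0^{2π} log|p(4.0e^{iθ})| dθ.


Zeros: -6, -2, -1; r = 4.0.
Inside |z| < r: -2, -1. Outside (|z| ≥ r): -6.
p(0) = 12, so log|p(0)| = log(12) = 2.4849.
Apply Jensen: I(r) = log|p(0)| + Σ_k log(r/|z_k|), summed over zeros inside |z| < r.
  log(r/|z_k|) for z_k = -1: log(4.0/1) = 1.3863
  log(r/|z_k|) for z_k = -2: log(4.0/2) = 0.6931
  Outside zeros (-6) contribute nothing to the Jensen sum.
Sum over inside zeros: 2.0794.
I(r) = log|p(0)| + (inside sum) = 2.4849 + 2.0794 = 4.5643.
Note: since some zeros are outside |z| ≤ r, the simplified n·log(r) form does NOT apply — only the inside zeros contribute.

I(r) ≈ 4.5643.


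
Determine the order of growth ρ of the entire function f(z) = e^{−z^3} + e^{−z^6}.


Each summand is entire of order 3 and 6 respectively (as in the single-exponential case). The order of a sum is at most the max of the orders, so ρ ≤ 6. For the lower bound: on |z|=r choose arg z so that -1z^6 is real positive; then |e^{-1z^6}| = e^{1r^6} while |e^{-1z^3}| ≤ e^{1r^3} = o(e^{1r^6}). So |f| ≥ e^{1r^6}(1 − o(1)) and ρ ≥ 6. Hence ρ = max(3, 6) = 6.
Therefore ρ = 6.

Order ρ = 6.


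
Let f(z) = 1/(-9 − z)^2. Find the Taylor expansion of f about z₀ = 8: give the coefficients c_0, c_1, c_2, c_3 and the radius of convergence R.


Let w = z − z₀, so z = z₀ + w.
Then -9 − z = -9 − (z₀ + w) = (-9 − z₀) − w = -17 − w.
f(z) = 1/(-17 − w)^2 = (1/(-17)^2) · (1 − w/(-17))^{−2}.
By the binomial series (1−u)^{−2} = Σ_{n≥0} C(n+1, 1) u^n for |u|<1, with u = w/(-17):
  c_n = C(n+1, 1) / (-17)^(n+2).
  c_0 = 1/(-17)^2 = 1/289.
  c_1 = 2/(-17)^3 = -2/4913.
  c_2 = 3/(-17)^4 = 3/83521.
  c_3 = 4/(-17)^5 = -4/1419857.
The series is valid for |w/d| < 1, i.e. |z − z₀| < |d|.
Radius of convergence: R = |-9 − z₀| = |-17| = 17 (distance from z₀ to the singularity z = -9).

c_0 = 1/289, c_1 = -2/4913, c_2 = 3/83521, c_3 = -4/1419857; R = 17.


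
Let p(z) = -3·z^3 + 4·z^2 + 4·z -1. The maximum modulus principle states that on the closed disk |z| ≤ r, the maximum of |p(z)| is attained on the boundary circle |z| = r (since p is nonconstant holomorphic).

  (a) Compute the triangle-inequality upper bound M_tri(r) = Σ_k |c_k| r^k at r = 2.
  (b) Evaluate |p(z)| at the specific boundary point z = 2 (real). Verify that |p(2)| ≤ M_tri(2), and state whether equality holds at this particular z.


Coefficients: c_0 = -1, c_1 = 4, c_2 = 4, c_3 = -3. Radius r = 2.
Part (a). Triangle bound: M_tri(r) = Σ_k |c_k| r^k
  = |-1|·2^0 + |4|·2^1 + |4|·2^2 + |-3|·2^3
  = 1 + 8 + 16 + 24 = 49.
This bounds M(r) := max_{|z|=r} |p(z)| from above; equality holds iff all terms c_k z^k can be made to align in phase at a single z on |z|=r.
Part (b). At z = 2 (real, on the circle |z| = r):
  p(2) = (-1)·2^0 + (4)·2^1 + (4)·2^2 + (-3)·2^3 = -1.
  |p(2)| = 1.
Check: |p(2)| = 1 ≤ 49 = M_tri(2). ✓ Equality does not hold at z = 2 (the coefficients have mixed signs, so the terms do not all align in phase there).

M_tri(2) = 49; |p(2)| = 1; equality at z=2: no.


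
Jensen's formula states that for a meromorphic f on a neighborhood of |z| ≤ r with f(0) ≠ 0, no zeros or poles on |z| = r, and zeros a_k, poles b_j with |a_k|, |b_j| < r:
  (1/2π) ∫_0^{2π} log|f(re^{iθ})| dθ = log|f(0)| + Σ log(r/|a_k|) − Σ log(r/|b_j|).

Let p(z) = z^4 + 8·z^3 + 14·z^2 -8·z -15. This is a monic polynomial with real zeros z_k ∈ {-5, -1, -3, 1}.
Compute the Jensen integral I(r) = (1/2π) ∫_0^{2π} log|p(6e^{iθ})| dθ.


Zeros: -5, -3, -1, 1; r = 6.
Inside |z| < r: -5, -3, -1, 1. Outside (|z| ≥ r): ∅.
p(0) = -15, so log|p(0)| = log(15) = 2.7081.
Apply Jensen: I(r) = log|p(0)| + Σ_k log(r/|z_k|), summed over zeros inside |z| < r.
  log(r/|z_k|) for z_k = -5: log(6/5) = 0.1823
  log(r/|z_k|) for z_k = -1: log(6/1) = 1.7918
  log(r/|z_k|) for z_k = -3: log(6/3) = 0.6931
  log(r/|z_k|) for z_k = 1: log(6/1) = 1.7918
Sum over inside zeros: 4.4590.
I(r) = log|p(0)| + (inside sum) = 2.7081 + 4.4590 = 7.1670.
Closed form (all zeros inside, monic): I(r) = n·log(r) = 4·log(6) = 7.1670. ✓

I(r) ≈ 7.1670.


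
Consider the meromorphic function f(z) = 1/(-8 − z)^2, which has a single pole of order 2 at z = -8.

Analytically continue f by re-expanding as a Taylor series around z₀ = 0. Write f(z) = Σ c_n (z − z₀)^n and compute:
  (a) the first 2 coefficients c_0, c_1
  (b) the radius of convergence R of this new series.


Let w = z − z₀, so z = z₀ + w.
Then -8 − z = -8 − (z₀ + w) = (-8 − z₀) − w = -8 − w.
f(z) = 1/(-8 − w)^2 = (1/(-8)^2) · (1 − w/(-8))^{−2}.
By the binomial series (1−u)^{−2} = Σ_{n≥0} C(n+1, 1) u^n for |u|<1, with u = w/(-8):
  c_n = C(n+1, 1) / (-8)^(n+2).
  c_0 = 1/(-8)^2 = 1/64.
  c_1 = 2/(-8)^3 = -1/256.
The series is valid for |w/d| < 1, i.e. |z − z₀| < |d|.
Radius of convergence: R = |-8 − z₀| = |-8| = 8 (distance from z₀ to the singularity z = -8).

c_0 = 1/64, c_1 = -1/256; R = 8.


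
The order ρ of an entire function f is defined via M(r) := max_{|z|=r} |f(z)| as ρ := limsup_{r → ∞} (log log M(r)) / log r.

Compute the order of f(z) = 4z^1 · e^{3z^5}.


M(r) = max_{|z|=r} |4|·|z|^1·|e^{3z^5}| = 4·r^1 · e^{3r^5} (the factors attain their maxima compatibly on |z|=r). Then log M(r) = log 4 + 1·log r + 3r^5, dominated by the last term, so log log M(r) ~ 5·log r. The polynomial factor 4z^1 contributes only a log r term and does not affect the order. ρ = 5.
Therefore ρ = 5.

Order ρ = 5.


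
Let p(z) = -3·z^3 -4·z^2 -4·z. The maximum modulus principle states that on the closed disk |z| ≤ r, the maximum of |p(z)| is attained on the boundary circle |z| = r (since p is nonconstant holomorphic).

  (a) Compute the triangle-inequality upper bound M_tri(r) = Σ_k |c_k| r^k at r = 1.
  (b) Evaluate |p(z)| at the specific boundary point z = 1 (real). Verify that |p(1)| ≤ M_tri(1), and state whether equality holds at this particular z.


Coefficients: c_0 = 0, c_1 = -4, c_2 = -4, c_3 = -3. Radius r = 1.
Part (a). Triangle bound: M_tri(r) = Σ_k |c_k| r^k
  = |0|·1^0 + |-4|·1^1 + |-4|·1^2 + |-3|·1^3
  = 0 + 4 + 4 + 3 = 11.
This bounds M(r) := max_{|z|=r} |p(z)| from above; equality holds iff all terms c_k z^k can be made to align in phase at a single z on |z|=r.
Part (b). At z = 1 (real, on the circle |z| = r):
  p(1) = (0)·1^0 + (-4)·1^1 + (-4)·1^2 + (-3)·1^3 = -11.
  |p(1)| = 11.
Since all nonzero coefficients share the same sign, |p(1)| = 11 = M_tri(1); the triangle bound is attained at z = 1, so in fact M(r) = 11.

M_tri(1) = 11; |p(1)| = 11; equality at z=1: yes.


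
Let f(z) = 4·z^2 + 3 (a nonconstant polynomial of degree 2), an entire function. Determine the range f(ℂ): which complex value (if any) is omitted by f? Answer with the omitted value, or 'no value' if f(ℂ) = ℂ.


Little Picard bounds the complement of f(ℂ) to at most one point.
For every w ∈ ℂ, the equation p(z) − w = 0 is a nonconstant polynomial in z and hence has at least one root by the fundamental theorem of algebra. So p is surjective onto ℂ, omitting no value.

Omitted value: no value.


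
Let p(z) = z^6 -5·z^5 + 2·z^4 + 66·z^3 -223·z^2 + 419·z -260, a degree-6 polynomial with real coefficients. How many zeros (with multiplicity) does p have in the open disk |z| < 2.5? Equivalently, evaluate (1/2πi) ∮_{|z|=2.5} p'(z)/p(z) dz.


The zeros of p are: (1 + 2i), (1 - 2i), 1, (3 + 2i), (3 - 2i), -4.
Their magnitudes are: 2.236, 2.236, 1, 3.606, 3.606, 4.
Zeros with |z| < R = 2.5: (1 + 2i), (1 - 2i), 1.
Count = 3.
By the argument principle, (1/2πi) ∮_{|z|=R} p'(z)/p(z) dz equals exactly this count.

Number of zeros inside |z| < 2.5: 3.


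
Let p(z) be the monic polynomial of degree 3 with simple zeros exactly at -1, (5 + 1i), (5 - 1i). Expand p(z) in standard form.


The polynomial is p(z) = ∏_{α ∈ S} (z − α), where S = {-1, (5 + 1i), (5 - 1i)}.
Expanding the product yields: p(z) = z^3 -9·z^2 + 16·z + 26.
Note conjugate pairs combine to real quadratics: (z − (5+1i))(z − (5−1i)) = z² − 10z + 26.
The resulting polynomial has degree 3 and real coefficients as required.

p(z) = z^3 -9·z^2 + 16·z + 26.


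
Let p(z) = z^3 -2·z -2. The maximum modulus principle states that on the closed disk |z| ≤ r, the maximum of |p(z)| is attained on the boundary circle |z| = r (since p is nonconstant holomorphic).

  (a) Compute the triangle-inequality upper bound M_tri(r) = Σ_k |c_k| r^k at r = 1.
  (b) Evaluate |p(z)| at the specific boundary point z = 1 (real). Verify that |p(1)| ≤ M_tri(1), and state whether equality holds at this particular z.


Coefficients: c_0 = -2, c_1 = -2, c_2 = 0, c_3 = 1. Radius r = 1.
Part (a). Triangle bound: M_tri(r) = Σ_k |c_k| r^k
  = |-2|·1^0 + |-2|·1^1 + |0|·1^2 + |1|·1^3
  = 2 + 2 + 0 + 1 = 5.
This bounds M(r) := max_{|z|=r} |p(z)| from above; equality holds iff all terms c_k z^k can be made to align in phase at a single z on |z|=r.
Part (b). At z = 1 (real, on the circle |z| = r):
  p(1) = (-2)·1^0 + (-2)·1^1 + (0)·1^2 + (1)·1^3 = -3.
  |p(1)| = 3.
Check: |p(1)| = 3 ≤ 5 = M_tri(1). ✓ Equality does not hold at z = 1 (the coefficients have mixed signs, so the terms do not all align in phase there).

M_tri(1) = 5; |p(1)| = 3; equality at z=1: no.


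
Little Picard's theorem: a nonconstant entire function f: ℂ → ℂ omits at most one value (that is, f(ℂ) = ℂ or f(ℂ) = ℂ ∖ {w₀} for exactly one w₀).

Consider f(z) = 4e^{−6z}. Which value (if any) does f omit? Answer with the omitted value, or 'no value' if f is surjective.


Little Picard bounds the complement of f(ℂ) to at most one point.
e^{−6z} is never zero on ℂ, so 4·e^{−6z} takes every value in ℂ ∖ {0}. Adding 0 shifts the range to ℂ ∖ {0}. Thus f omits exactly the value 0.

Omitted value: 0.


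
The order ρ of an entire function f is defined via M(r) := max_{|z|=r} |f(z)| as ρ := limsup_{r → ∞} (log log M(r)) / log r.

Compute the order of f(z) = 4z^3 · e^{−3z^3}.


M(r) = max_{|z|=r} |4|·|z|^3·|e^{−3z^3}| = 4·r^3 · e^{3r^3} (the factors attain their maxima compatibly on |z|=r). Then log M(r) = log 4 + 3·log r + 3r^3, dominated by the last term, so log log M(r) ~ 3·log r. The polynomial factor 4z^3 contributes only a log r term and does not affect the order. ρ = 3.
Therefore ρ = 3.

Order ρ = 3.


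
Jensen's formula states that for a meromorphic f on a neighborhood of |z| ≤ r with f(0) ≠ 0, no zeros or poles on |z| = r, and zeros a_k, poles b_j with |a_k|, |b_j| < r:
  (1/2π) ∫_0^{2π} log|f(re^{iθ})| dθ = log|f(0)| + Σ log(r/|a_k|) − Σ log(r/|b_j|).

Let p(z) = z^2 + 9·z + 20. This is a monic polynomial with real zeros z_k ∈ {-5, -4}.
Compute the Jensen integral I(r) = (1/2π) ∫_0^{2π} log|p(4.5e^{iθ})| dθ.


Zeros: -5, -4; r = 4.5.
Inside |z| < r: -4. Outside (|z| ≥ r): -5.
p(0) = 20, so log|p(0)| = log(20) = 2.9957.
Apply Jensen: I(r) = log|p(0)| + Σ_k log(r/|z_k|), summed over zeros inside |z| < r.
  log(r/|z_k|) for z_k = -4: log(4.5/4) = 0.1178
  Outside zeros (-5) contribute nothing to the Jensen sum.
Sum over inside zeros: 0.1178.
I(r) = log|p(0)| + (inside sum) = 2.9957 + 0.1178 = 3.1135.
Note: since some zeros are outside |z| ≤ r, the simplified n·log(r) form does NOT apply — only the inside zeros contribute.

I(r) ≈ 3.1135.


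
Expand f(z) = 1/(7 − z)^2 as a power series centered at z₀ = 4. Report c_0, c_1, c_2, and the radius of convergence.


Let w = z − z₀, so z = z₀ + w.
Then 7 − z = 7 − (z₀ + w) = (7 − z₀) − w = 3 − w.
f(z) = 1/(3 − w)^2 = (1/(3)^2) · (1 − w/(3))^{−2}.
By the binomial series (1−u)^{−2} = Σ_{n≥0} C(n+1, 1) u^n for |u|<1, with u = w/(3):
  c_n = C(n+1, 1) / (3)^(n+2).
  c_0 = 1/(3)^2 = 1/9.
  c_1 = 2/(3)^3 = 2/27.
  c_2 = 3/(3)^4 = 1/27.
The series is valid for |w/d| < 1, i.e. |z − z₀| < |d|.
Radius of convergence: R = |7 − z₀| = |3| = 3 (distance from z₀ to the singularity z = 7).

c_0 = 1/9, c_1 = 2/27, c_2 = 1/27; R = 3.


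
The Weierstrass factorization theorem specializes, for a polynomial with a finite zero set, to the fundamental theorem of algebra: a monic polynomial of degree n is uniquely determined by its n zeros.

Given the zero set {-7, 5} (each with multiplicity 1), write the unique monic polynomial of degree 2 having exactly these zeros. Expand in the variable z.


The polynomial is p(z) = ∏_{α ∈ S} (z − α), where S = {-7, 5}.
Expanding the product yields: p(z) = z^2 + 2·z -35.
The resulting polynomial has degree 2 and real coefficients as required.

p(z) = z^2 + 2·z -35.


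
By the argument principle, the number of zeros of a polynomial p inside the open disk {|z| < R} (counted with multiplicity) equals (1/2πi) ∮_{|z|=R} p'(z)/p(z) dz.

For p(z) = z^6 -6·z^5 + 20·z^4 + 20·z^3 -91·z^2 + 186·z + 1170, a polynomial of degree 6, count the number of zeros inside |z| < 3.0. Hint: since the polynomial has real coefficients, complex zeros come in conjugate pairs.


The zeros of p are: (-2 + 1i), (-2 - 1i), (2 + 3i), (2 - 3i), (3 + 3i), (3 - 3i).
Their magnitudes are: 2.236, 2.236, 3.606, 3.606, 4.243, 4.243.
Zeros with |z| < R = 3.0: (-2 + 1i), (-2 - 1i).
Count = 2.
By the argument principle, (1/2πi) ∮_{|z|=R} p'(z)/p(z) dz equals exactly this count.

Number of zeros inside |z| < 3.0: 2.


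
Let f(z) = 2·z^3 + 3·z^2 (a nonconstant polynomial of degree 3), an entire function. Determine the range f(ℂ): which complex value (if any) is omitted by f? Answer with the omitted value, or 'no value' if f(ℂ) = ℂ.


Little Picard bounds the complement of f(ℂ) to at most one point.
For every w ∈ ℂ, the equation p(z) − w = 0 is a nonconstant polynomial in z and hence has at least one root by the fundamental theorem of algebra. So p is surjective onto ℂ, omitting no value.

Omitted value: no value.


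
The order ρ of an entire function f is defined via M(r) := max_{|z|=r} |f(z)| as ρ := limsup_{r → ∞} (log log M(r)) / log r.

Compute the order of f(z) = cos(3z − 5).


cos(w) is a linear combination of e^{iw} and e^{−iw} (or e^w, e^{−w} in the hyperbolic case), so |cos(w)| ≤ e^{|w|}. With w = 3z − 5, |w| ≤ 3|z| + 5 = 3r + 5 on |z| = r, giving M(r) ≤ e^{3r + 5}, so ρ ≤ 1. On a suitable ray (z = it for sin/cos; z = t for sinh/cosh, t real → ∞), |cos(3z − 5)| grows like e^{3|t|}/2, so ρ ≥ 1. Hence ρ = 1.
Therefore ρ = 1.

Order ρ = 1.


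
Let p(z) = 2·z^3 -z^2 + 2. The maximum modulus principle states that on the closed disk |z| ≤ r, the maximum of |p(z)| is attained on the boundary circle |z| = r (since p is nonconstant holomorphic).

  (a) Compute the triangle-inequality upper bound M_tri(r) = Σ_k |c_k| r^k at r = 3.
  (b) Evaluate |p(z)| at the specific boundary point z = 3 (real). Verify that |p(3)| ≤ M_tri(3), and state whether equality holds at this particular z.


Coefficients: c_0 = 2, c_1 = 0, c_2 = -1, c_3 = 2. Radius r = 3.
Part (a). Triangle bound: M_tri(r) = Σ_k |c_k| r^k
  = |2|·3^0 + |0|·3^1 + |-1|·3^2 + |2|·3^3
  = 2 + 0 + 9 + 54 = 65.
This bounds M(r) := max_{|z|=r} |p(z)| from above; equality holds iff all terms c_k z^k can be made to align in phase at a single z on |z|=r.
Part (b). At z = 3 (real, on the circle |z| = r):
  p(3) = (2)·3^0 + (0)·3^1 + (-1)·3^2 + (2)·3^3 = 47.
  |p(3)| = 47.
Check: |p(3)| = 47 ≤ 65 = M_tri(3). ✓ Equality does not hold at z = 3 (the coefficients have mixed signs, so the terms do not all align in phase there).

M_tri(3) = 65; |p(3)| = 47; equality at z=3: no.


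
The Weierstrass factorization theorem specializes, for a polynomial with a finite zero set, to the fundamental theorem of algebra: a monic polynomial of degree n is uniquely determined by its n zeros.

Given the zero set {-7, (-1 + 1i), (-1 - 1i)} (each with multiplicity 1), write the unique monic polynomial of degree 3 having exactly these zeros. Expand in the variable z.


The polynomial is p(z) = ∏_{α ∈ S} (z − α), where S = {-7, (-1 + 1i), (-1 - 1i)}.
Expanding the product yields: p(z) = z^3 + 9·z^2 + 16·z + 14.
Note conjugate pairs combine to real quadratics: (z − (-1+1i))(z − (-1−1i)) = z² + 2z + 2.
The resulting polynomial has degree 3 and real coefficients as required.

p(z) = z^3 + 9·z^2 + 16·z + 14.


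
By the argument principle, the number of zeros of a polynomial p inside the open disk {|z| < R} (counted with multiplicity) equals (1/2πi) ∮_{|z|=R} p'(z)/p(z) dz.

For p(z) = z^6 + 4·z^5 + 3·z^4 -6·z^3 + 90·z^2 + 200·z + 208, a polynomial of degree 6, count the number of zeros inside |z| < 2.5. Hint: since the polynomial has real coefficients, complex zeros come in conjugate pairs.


The zeros of p are: (-1 + 1i), (-1 - 1i), (2 + 2i), (2 - 2i), (-3 + 2i), (-3 - 2i).
Their magnitudes are: 1.414, 1.414, 2.828, 2.828, 3.606, 3.606.
Zeros with |z| < R = 2.5: (-1 + 1i), (-1 - 1i).
Count = 2.
By the argument principle, (1/2πi) ∮_{|z|=R} p'(z)/p(z) dz equals exactly this count.

Number of zeros inside |z| < 2.5: 2.
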